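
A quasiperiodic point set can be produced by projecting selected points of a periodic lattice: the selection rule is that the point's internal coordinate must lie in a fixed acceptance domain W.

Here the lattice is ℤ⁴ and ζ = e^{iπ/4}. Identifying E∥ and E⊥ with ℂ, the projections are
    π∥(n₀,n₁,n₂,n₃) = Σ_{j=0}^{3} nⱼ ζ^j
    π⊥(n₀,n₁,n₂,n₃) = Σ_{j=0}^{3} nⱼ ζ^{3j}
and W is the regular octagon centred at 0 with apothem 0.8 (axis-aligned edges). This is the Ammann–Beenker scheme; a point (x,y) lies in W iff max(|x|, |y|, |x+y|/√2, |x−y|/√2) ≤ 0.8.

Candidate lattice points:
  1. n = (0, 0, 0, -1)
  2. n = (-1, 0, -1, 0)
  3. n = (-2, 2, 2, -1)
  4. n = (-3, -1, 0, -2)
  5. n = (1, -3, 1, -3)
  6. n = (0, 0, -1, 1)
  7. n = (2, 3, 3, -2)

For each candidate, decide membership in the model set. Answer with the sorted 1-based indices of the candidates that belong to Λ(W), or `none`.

none

π⊥(n) = n₀ + n₁ζ³ + n₂ζ⁶ + n₃ζ⁹ where ζ = e^{iπ/4}.
candidate 1: n = (0, 0, 0, -1) → π⊥ ≈ (-0.7071, -0.7071); max(|x|,|y|,|x±y|/√2) = 1.0000 > 0.8 ⇒ ∉ W
candidate 2: n = (-1, 0, -1, 0) → π⊥ ≈ (-1.0000, +1.0000); max(|x|,|y|,|x±y|/√2) = 1.4142 > 0.8 ⇒ ∉ W
candidate 3: n = (-2, 2, 2, -1) → π⊥ ≈ (-4.1213, -1.2929); max(|x|,|y|,|x±y|/√2) = 4.1213 > 0.8 ⇒ ∉ W
candidate 4: n = (-3, -1, 0, -2) → π⊥ ≈ (-3.7071, -2.1213); max(|x|,|y|,|x±y|/√2) = 4.1213 > 0.8 ⇒ ∉ W
candidate 5: n = (1, -3, 1, -3) → π⊥ ≈ (+1.0000, -5.2426); max(|x|,|y|,|x±y|/√2) = 5.2426 > 0.8 ⇒ ∉ W
candidate 6: n = (0, 0, -1, 1) → π⊥ ≈ (+0.7071, +1.7071); max(|x|,|y|,|x±y|/√2) = 1.7071 > 0.8 ⇒ ∉ W
candidate 7: n = (2, 3, 3, -2) → π⊥ ≈ (-1.5355, -2.2929); max(|x|,|y|,|x±y|/√2) = 2.7071 > 0.8 ⇒ ∉ W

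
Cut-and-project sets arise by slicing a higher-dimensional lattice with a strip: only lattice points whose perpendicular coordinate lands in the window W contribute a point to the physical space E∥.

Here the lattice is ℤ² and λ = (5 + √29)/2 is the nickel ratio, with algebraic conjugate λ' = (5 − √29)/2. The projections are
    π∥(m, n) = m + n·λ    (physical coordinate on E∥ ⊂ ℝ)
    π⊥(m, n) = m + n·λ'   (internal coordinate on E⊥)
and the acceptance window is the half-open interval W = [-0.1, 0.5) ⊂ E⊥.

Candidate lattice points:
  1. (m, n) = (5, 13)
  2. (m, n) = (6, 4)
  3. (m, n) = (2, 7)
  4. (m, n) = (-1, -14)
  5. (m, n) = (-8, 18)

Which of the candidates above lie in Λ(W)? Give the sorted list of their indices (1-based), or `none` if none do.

none

λ' = (5−√29)/2 ≈ -0.192582.
candidate 1: (m,n)=(5,13) → π∥ = 5+13·λ ≈ 72.503571, π⊥ = 5+13·λ' ≈ 2.496429 ∉ [-0.1, 0.5) ⇒ out
candidate 2: (m,n)=(6,4) → π∥ = 6+4·λ ≈ 26.770330, π⊥ = 6+4·λ' ≈ 5.229670 ∉ [-0.1, 0.5) ⇒ out
candidate 3: (m,n)=(2,7) → π∥ = 2+7·λ ≈ 38.348077, π⊥ = 2+7·λ' ≈ 0.651923 ∉ [-0.1, 0.5) ⇒ out
candidate 4: (m,n)=(-1,-14) → π∥ = -1-14·λ ≈ -73.696154, π⊥ = -1-14·λ' ≈ 1.696154 ∉ [-0.1, 0.5) ⇒ out
candidate 5: (m,n)=(-8,18) → π∥ = -8+18·λ ≈ 85.466483, π⊥ = -8+18·λ' ≈ -11.466483 ∉ [-0.1, 0.5) ⇒ out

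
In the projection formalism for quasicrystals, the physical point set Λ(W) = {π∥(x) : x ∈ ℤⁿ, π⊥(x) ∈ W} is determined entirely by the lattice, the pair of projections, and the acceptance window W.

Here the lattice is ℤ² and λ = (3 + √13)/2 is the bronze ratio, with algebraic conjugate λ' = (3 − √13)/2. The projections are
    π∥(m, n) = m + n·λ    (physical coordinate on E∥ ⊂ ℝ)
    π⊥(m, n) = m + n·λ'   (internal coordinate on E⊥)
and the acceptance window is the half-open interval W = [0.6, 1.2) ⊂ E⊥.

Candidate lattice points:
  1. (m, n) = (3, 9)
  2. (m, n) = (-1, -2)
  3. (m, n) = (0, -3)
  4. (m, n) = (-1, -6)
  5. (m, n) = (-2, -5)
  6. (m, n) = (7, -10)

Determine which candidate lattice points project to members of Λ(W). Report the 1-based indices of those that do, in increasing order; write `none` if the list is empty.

3, 4

Numerically λ ≈ 3.30278 and λ' = −1/λ ≈ -0.30278.
candidate 1: (m,n)=(3,9) → π∥ = 3+9·λ ≈ 32.72498, π⊥ = 3+9·λ' ≈ 0.27502 ∉ [0.6, 1.2) ⇒ out
candidate 2: (m,n)=(-1,-2) → π∥ = -1-2·λ ≈ -7.60555, π⊥ = -1-2·λ' ≈ -0.39445 ∉ [0.6, 1.2) ⇒ out
candidate 3: (m,n)=(0,-3) → π∥ = 0-3·λ ≈ -9.90833, π⊥ = 0-3·λ' ≈ 0.90833 ∈ [0.6, 1.2) ⇒ IN Λ
candidate 4: (m,n)=(-1,-6) → π∥ = -1-6·λ ≈ -20.81665, π⊥ = -1-6·λ' ≈ 0.81665 ∈ [0.6, 1.2) ⇒ IN Λ
candidate 5: (m,n)=(-2,-5) → π∥ = -2-5·λ ≈ -18.51388, π⊥ = -2-5·λ' ≈ -0.48612 ∉ [0.6, 1.2) ⇒ out
candidate 6: (m,n)=(7,-10) → π∥ = 7-10·λ ≈ -26.02776, π⊥ = 7-10·λ' ≈ 10.02776 ∉ [0.6, 1.2) ⇒ out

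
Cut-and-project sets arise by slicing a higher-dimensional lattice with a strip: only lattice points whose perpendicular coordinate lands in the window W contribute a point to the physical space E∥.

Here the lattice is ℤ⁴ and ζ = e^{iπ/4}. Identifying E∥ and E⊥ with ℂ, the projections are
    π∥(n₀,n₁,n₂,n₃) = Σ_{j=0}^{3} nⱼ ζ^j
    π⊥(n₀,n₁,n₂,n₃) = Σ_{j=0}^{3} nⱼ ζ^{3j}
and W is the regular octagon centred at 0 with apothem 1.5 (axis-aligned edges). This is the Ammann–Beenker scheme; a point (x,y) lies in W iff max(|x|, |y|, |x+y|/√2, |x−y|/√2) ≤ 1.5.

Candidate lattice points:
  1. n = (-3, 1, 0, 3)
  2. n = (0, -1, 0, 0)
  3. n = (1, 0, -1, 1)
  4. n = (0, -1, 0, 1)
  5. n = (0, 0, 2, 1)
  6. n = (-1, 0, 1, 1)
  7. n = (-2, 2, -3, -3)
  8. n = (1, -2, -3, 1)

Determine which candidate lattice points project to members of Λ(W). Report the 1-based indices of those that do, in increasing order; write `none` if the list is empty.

π⊥(n) = n₀ + n₁ζ³ + n₂ζ⁶ + n₃ζ⁹ where ζ = e^{iπ/4}.
candidate 1: n = (-3, 1, 0, 3) → π⊥ ≈ (-1.58579, +2.82843); max(|x|,|y|,|x±y|/√2) = 3.12132 > 1.5 ⇒ ∉ W
candidate 2: n = (0, -1, 0, 0) → π⊥ ≈ (+0.70711, -0.70711); max(|x|,|y|,|x±y|/√2) = 1.00000 ≤ 1.5 ⇒ ∈ W
candidate 3: n = (1, 0, -1, 1) → π⊥ ≈ (+1.70711, +1.70711); max(|x|,|y|,|x±y|/√2) = 2.41421 > 1.5 ⇒ ∉ W
candidate 4: n = (0, -1, 0, 1) → π⊥ ≈ (+1.41421, +0.00000); max(|x|,|y|,|x±y|/√2) = 1.41421 ≤ 1.5 ⇒ ∈ W
candidate 5: n = (0, 0, 2, 1) → π⊥ ≈ (+0.70711, -1.29289); max(|x|,|y|,|x±y|/√2) = 1.41421 ≤ 1.5 ⇒ ∈ W
candidate 6: n = (-1, 0, 1, 1) → π⊥ ≈ (-0.29289, -0.29289); max(|x|,|y|,|x±y|/√2) = 0.41421 ≤ 1.5 ⇒ ∈ W
candidate 7: n = (-2, 2, -3, -3) → π⊥ ≈ (-5.53553, +2.29289); max(|x|,|y|,|x±y|/√2) = 5.53553 > 1.5 ⇒ ∉ W
candidate 8: n = (1, -2, -3, 1) → π⊥ ≈ (+3.12132, +2.29289); max(|x|,|y|,|x±y|/√2) = 3.82843 > 1.5 ⇒ ∉ W

2, 4, 5, 6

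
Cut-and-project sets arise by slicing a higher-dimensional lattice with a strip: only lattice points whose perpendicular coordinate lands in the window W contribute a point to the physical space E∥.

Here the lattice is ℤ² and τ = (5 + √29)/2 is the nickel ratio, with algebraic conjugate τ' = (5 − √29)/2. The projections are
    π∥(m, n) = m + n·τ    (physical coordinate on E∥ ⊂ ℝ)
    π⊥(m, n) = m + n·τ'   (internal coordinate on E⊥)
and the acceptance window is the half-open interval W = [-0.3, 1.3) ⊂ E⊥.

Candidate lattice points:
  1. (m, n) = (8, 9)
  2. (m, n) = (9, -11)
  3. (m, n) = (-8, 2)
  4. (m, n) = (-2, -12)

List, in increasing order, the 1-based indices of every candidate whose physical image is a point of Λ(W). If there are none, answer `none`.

Compute τ' = (5−√29)/2 = -0.192582, so π⊥(m,n) = m -0.192582·n.
[1] lift (8,9): star map gives 6.266758; window check -0.3 ≤ 6.266758 < 1.3 is false → out
[2] lift (9,-11): star map gives 11.118406; window check -0.3 ≤ 11.118406 < 1.3 is false → out
[3] lift (-8,2): star map gives -8.385165; window check -0.3 ≤ -8.385165 < 1.3 is false → out
[4] lift (-2,-12): star map gives 0.310989; window check -0.3 ≤ 0.310989 < 1.3 is true → IN Λ

4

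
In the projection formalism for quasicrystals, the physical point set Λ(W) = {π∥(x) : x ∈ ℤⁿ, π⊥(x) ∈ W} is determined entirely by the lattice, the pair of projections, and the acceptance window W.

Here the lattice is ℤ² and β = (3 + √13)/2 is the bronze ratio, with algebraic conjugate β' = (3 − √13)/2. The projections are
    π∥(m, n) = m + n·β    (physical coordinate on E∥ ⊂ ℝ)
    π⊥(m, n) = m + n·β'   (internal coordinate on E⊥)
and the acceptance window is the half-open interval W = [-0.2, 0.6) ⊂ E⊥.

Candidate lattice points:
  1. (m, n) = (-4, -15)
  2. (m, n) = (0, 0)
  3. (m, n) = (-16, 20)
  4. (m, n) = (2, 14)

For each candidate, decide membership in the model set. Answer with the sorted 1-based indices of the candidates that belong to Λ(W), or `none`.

Numerically β ≈ 3.30278 and β' = −1/β ≈ -0.30278.
#1 (-4,-15): internal coord -4 + (-15)·β' = +0.54163; +0.54163 ∈ [-0.2, 0.6) → IN Λ
#2 (0,0): internal coord 0 + (0)·β' = +0.00000; +0.00000 ∈ [-0.2, 0.6) → IN Λ
#3 (-16,20): internal coord -16 + (20)·β' = -22.05551; -22.05551 ∉ [-0.2, 0.6) → out
#4 (2,14): internal coord 2 + (14)·β' = -2.23886; -2.23886 ∉ [-0.2, 0.6) → out

1, 2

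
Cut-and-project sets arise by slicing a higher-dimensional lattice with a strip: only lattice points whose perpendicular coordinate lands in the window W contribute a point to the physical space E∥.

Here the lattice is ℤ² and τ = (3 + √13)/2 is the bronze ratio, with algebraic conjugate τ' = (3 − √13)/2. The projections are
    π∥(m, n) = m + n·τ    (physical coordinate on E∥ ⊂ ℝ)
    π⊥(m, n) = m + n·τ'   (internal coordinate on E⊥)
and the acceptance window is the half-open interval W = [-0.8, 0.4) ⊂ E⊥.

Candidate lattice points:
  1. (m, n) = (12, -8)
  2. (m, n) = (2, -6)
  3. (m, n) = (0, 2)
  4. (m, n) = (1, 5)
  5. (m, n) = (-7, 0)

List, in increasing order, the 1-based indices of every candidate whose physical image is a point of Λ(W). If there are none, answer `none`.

Numerically τ ≈ 3.302776 and τ' = −1/τ ≈ -0.302776.
candidate 1: (m,n)=(12,-8) → π∥ = 12-8·τ ≈ -14.422205, π⊥ = 12-8·τ' ≈ 14.422205 ∉ [-0.8, 0.4) ⇒ out
candidate 2: (m,n)=(2,-6) → π∥ = 2-6·τ ≈ -17.816654, π⊥ = 2-6·τ' ≈ 3.816654 ∉ [-0.8, 0.4) ⇒ out
candidate 3: (m,n)=(0,2) → π∥ = 0+2·τ ≈ 6.605551, π⊥ = 0+2·τ' ≈ -0.605551 ∈ [-0.8, 0.4) ⇒ IN Λ
candidate 4: (m,n)=(1,5) → π∥ = 1+5·τ ≈ 17.513878, π⊥ = 1+5·τ' ≈ -0.513878 ∈ [-0.8, 0.4) ⇒ IN Λ
candidate 5: (m,n)=(-7,0) → π∥ = -7+0·τ ≈ -7.000000, π⊥ = -7+0·τ' ≈ -7.000000 ∉ [-0.8, 0.4) ⇒ out

3, 4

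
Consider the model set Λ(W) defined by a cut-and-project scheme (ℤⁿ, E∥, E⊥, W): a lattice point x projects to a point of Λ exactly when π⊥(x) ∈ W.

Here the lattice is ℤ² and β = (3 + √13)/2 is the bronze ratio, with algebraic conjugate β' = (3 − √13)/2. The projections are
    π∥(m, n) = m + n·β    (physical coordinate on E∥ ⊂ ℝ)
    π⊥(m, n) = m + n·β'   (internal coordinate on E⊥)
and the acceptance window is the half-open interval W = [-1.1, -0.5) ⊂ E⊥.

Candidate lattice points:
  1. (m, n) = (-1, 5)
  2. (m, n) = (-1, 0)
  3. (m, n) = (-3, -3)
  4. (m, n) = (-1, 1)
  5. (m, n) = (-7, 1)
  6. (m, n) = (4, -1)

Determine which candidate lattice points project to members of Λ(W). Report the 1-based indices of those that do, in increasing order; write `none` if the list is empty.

β' = (3−√13)/2 ≈ -0.302776.
#1 (-1,5): internal coord -1 + (5)·β' = -2.513878; -2.513878 ∉ [-1.1, -0.5) → out
#2 (-1,0): internal coord -1 + (0)·β' = -1.000000; -1.000000 ∈ [-1.1, -0.5) → IN Λ
#3 (-3,-3): internal coord -3 + (-3)·β' = -2.091673; -2.091673 ∉ [-1.1, -0.5) → out
#4 (-1,1): internal coord -1 + (1)·β' = -1.302776; -1.302776 ∉ [-1.1, -0.5) → out
#5 (-7,1): internal coord -7 + (1)·β' = -7.302776; -7.302776 ∉ [-1.1, -0.5) → out
#6 (4,-1): internal coord 4 + (-1)·β' = +4.302776; +4.302776 ∉ [-1.1, -0.5) → out

2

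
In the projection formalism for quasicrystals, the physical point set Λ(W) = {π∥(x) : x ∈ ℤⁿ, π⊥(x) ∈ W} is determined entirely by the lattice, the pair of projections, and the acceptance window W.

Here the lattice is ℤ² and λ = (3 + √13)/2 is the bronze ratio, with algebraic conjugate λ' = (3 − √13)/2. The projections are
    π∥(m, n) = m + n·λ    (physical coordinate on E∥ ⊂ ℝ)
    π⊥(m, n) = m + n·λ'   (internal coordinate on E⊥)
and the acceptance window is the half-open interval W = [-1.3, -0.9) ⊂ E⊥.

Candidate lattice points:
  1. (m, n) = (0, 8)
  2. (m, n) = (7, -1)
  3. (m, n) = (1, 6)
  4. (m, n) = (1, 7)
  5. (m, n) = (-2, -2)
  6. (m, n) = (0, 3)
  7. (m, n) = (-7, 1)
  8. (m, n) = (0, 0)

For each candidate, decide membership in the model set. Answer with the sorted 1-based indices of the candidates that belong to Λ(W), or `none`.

Compute λ' = (3−√13)/2 = -0.3028, so π⊥(m,n) = m -0.3028·n.
#1 (0,8): internal coord 0 + (8)·λ' = -2.4222; -2.4222 ∉ [-1.3, -0.9) → out
#2 (7,-1): internal coord 7 + (-1)·λ' = +7.3028; +7.3028 ∉ [-1.3, -0.9) → out
#3 (1,6): internal coord 1 + (6)·λ' = -0.8167; -0.8167 ∉ [-1.3, -0.9) → out
#4 (1,7): internal coord 1 + (7)·λ' = -1.1194; -1.1194 ∈ [-1.3, -0.9) → IN Λ
#5 (-2,-2): internal coord -2 + (-2)·λ' = -1.3944; -1.3944 ∉ [-1.3, -0.9) → out
#6 (0,3): internal coord 0 + (3)·λ' = -0.9083; -0.9083 ∈ [-1.3, -0.9) → IN Λ
#7 (-7,1): internal coord -7 + (1)·λ' = -7.3028; -7.3028 ∉ [-1.3, -0.9) → out
#8 (0,0): internal coord 0 + (0)·λ' = +0.0000; +0.0000 ∉ [-1.3, -0.9) → out

4, 6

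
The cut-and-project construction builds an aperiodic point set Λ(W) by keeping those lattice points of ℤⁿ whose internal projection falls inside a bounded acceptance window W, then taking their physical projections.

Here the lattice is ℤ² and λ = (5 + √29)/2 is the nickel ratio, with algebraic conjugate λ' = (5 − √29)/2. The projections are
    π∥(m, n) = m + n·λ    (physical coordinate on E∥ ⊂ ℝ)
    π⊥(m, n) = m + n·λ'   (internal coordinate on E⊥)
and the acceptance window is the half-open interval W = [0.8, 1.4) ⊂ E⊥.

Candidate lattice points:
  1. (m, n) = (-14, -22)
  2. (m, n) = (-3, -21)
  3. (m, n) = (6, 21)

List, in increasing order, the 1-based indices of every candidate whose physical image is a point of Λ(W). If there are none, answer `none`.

Compute λ' = (5−√29)/2 = -0.1926, so π⊥(m,n) = m -0.1926·n.
candidate 1: (m,n)=(-14,-22) → π∥ = -14-22·λ ≈ -128.2368, π⊥ = -14-22·λ' ≈ -9.7632 ∉ [0.8, 1.4) ⇒ out
candidate 2: (m,n)=(-3,-21) → π∥ = -3-21·λ ≈ -112.0442, π⊥ = -3-21·λ' ≈ 1.0442 ∈ [0.8, 1.4) ⇒ IN Λ
candidate 3: (m,n)=(6,21) → π∥ = 6+21·λ ≈ 115.0442, π⊥ = 6+21·λ' ≈ 1.9558 ∉ [0.8, 1.4) ⇒ out

2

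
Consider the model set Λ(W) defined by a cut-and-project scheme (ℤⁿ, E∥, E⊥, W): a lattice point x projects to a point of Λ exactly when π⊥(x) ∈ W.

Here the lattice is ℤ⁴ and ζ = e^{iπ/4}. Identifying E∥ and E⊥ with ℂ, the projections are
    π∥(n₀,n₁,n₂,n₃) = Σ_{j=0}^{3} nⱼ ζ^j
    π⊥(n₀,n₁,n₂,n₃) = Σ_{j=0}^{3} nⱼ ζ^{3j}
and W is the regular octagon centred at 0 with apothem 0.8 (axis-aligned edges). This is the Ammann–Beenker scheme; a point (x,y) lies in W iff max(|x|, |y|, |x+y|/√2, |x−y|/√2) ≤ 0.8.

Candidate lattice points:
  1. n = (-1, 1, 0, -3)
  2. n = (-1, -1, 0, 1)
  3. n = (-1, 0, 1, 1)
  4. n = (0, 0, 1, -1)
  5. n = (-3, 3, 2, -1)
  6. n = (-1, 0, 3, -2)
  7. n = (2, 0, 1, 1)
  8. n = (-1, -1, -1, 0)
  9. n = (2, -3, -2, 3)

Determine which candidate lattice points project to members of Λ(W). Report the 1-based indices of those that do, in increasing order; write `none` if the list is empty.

With ζ = e^{iπ/4} the internal vectors are ζ^0,ζ^3,ζ^6,ζ^9.
#1 (-1, 1, 0, -3): internal (-3.8284, -1.4142); octagon support 3.8284 vs apothem 0.8 → ∉ W
#2 (-1, -1, 0, 1): internal (0.4142, 0.0000); octagon support 0.4142 vs apothem 0.8 → ∈ W
#3 (-1, 0, 1, 1): internal (-0.2929, -0.2929); octagon support 0.4142 vs apothem 0.8 → ∈ W
#4 (0, 0, 1, -1): internal (-0.7071, -1.7071); octagon support 1.7071 vs apothem 0.8 → ∉ W
#5 (-3, 3, 2, -1): internal (-5.8284, -0.5858); octagon support 5.8284 vs apothem 0.8 → ∉ W
#6 (-1, 0, 3, -2): internal (-2.4142, -4.4142); octagon support 4.8284 vs apothem 0.8 → ∉ W
#7 (2, 0, 1, 1): internal (2.7071, -0.2929); octagon support 2.7071 vs apothem 0.8 → ∉ W
#8 (-1, -1, -1, 0): internal (-0.2929, 0.2929); octagon support 0.4142 vs apothem 0.8 → ∈ W
#9 (2, -3, -2, 3): internal (6.2426, 2.0000); octagon support 6.2426 vs apothem 0.8 → ∉ W

2, 3, 8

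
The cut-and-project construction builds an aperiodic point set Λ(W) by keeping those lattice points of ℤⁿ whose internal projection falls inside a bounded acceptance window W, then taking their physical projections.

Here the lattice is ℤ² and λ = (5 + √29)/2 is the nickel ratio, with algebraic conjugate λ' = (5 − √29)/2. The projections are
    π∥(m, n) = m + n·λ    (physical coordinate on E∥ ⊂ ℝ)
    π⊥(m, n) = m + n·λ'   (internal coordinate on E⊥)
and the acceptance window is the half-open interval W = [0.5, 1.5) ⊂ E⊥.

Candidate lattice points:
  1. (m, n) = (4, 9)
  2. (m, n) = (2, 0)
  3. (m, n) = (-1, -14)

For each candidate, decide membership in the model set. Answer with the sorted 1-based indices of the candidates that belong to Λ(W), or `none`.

λ' = (5−√29)/2 ≈ -0.1926.
candidate 1: (m,n)=(4,9) → π∥ = 4+9·λ ≈ 50.7332, π⊥ = 4+9·λ' ≈ 2.2668 ∉ [0.5, 1.5) ⇒ out
candidate 2: (m,n)=(2,0) → π∥ = 2+0·λ ≈ 2.0000, π⊥ = 2+0·λ' ≈ 2.0000 ∉ [0.5, 1.5) ⇒ out
candidate 3: (m,n)=(-1,-14) → π∥ = -1-14·λ ≈ -73.6962, π⊥ = -1-14·λ' ≈ 1.6962 ∉ [0.5, 1.5) ⇒ out

none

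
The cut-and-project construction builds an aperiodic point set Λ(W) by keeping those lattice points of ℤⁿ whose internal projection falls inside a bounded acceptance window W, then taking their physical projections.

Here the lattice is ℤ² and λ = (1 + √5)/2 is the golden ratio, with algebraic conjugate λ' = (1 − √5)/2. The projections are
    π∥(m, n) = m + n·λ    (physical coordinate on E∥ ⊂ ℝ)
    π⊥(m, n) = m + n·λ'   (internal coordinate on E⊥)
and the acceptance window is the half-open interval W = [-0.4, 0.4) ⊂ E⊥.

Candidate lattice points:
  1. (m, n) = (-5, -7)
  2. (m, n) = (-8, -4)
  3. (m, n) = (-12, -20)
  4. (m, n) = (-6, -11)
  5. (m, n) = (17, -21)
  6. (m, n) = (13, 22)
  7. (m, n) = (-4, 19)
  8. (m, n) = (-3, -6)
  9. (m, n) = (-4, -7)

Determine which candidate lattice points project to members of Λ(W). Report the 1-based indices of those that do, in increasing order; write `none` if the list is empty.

Compute λ' = (1−√5)/2 = -0.6180, so π⊥(m,n) = m -0.6180·n.
#1 (-5,-7): internal coord -5 + (-7)·λ' = -0.6738; -0.6738 ∉ [-0.4, 0.4) → out
#2 (-8,-4): internal coord -8 + (-4)·λ' = -5.5279; -5.5279 ∉ [-0.4, 0.4) → out
#3 (-12,-20): internal coord -12 + (-20)·λ' = +0.3607; +0.3607 ∈ [-0.4, 0.4) → IN Λ
#4 (-6,-11): internal coord -6 + (-11)·λ' = +0.7984; +0.7984 ∉ [-0.4, 0.4) → out
#5 (17,-21): internal coord 17 + (-21)·λ' = +29.9787; +29.9787 ∉ [-0.4, 0.4) → out
#6 (13,22): internal coord 13 + (22)·λ' = -0.5967; -0.5967 ∉ [-0.4, 0.4) → out
#7 (-4,19): internal coord -4 + (19)·λ' = -15.7426; -15.7426 ∉ [-0.4, 0.4) → out
#8 (-3,-6): internal coord -3 + (-6)·λ' = +0.7082; +0.7082 ∉ [-0.4, 0.4) → out
#9 (-4,-7): internal coord -4 + (-7)·λ' = +0.3262; +0.3262 ∈ [-0.4, 0.4) → IN Λ

3, 9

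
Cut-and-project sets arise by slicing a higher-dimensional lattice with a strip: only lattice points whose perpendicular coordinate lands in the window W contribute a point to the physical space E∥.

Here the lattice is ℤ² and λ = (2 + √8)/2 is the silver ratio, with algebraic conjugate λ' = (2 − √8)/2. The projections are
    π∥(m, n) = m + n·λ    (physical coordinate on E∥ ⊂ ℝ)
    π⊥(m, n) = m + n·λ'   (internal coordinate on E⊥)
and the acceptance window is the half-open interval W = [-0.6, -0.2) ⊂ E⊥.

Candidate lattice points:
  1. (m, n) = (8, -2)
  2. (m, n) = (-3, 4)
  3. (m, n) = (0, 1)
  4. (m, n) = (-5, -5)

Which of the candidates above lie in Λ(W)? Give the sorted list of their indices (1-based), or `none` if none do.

λ' = (2−√8)/2 ≈ -0.41421.
candidate 1: (m,n)=(8,-2) → π∥ = 8-2·λ ≈ 3.17157, π⊥ = 8-2·λ' ≈ 8.82843 ∉ [-0.6, -0.2) ⇒ out
candidate 2: (m,n)=(-3,4) → π∥ = -3+4·λ ≈ 6.65685, π⊥ = -3+4·λ' ≈ -4.65685 ∉ [-0.6, -0.2) ⇒ out
candidate 3: (m,n)=(0,1) → π∥ = 0+1·λ ≈ 2.41421, π⊥ = 0+1·λ' ≈ -0.41421 ∈ [-0.6, -0.2) ⇒ IN Λ
candidate 4: (m,n)=(-5,-5) → π∥ = -5-5·λ ≈ -17.07107, π⊥ = -5-5·λ' ≈ -2.92893 ∉ [-0.6, -0.2) ⇒ out

3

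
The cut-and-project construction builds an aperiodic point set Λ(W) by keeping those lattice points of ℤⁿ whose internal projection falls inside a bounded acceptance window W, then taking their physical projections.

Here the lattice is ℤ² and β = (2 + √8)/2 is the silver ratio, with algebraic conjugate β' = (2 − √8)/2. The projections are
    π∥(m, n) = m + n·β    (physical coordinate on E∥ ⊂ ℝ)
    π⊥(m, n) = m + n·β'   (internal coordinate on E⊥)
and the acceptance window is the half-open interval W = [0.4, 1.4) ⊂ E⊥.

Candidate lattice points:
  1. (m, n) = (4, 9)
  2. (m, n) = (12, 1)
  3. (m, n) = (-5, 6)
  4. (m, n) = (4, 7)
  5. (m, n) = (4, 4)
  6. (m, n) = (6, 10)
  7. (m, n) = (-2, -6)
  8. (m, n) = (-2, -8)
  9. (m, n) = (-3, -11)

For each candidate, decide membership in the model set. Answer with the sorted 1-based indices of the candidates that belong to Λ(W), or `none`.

β' = (2−√8)/2 ≈ -0.414214.
candidate 1: (m,n)=(4,9) → π∥ = 4+9·β ≈ 25.727922, π⊥ = 4+9·β' ≈ 0.272078 ∉ [0.4, 1.4) ⇒ out
candidate 2: (m,n)=(12,1) → π∥ = 12+1·β ≈ 14.414214, π⊥ = 12+1·β' ≈ 11.585786 ∉ [0.4, 1.4) ⇒ out
candidate 3: (m,n)=(-5,6) → π∥ = -5+6·β ≈ 9.485281, π⊥ = -5+6·β' ≈ -7.485281 ∉ [0.4, 1.4) ⇒ out
candidate 4: (m,n)=(4,7) → π∥ = 4+7·β ≈ 20.899495, π⊥ = 4+7·β' ≈ 1.100505 ∈ [0.4, 1.4) ⇒ IN Λ
candidate 5: (m,n)=(4,4) → π∥ = 4+4·β ≈ 13.656854, π⊥ = 4+4·β' ≈ 2.343146 ∉ [0.4, 1.4) ⇒ out
candidate 6: (m,n)=(6,10) → π∥ = 6+10·β ≈ 30.142136, π⊥ = 6+10·β' ≈ 1.857864 ∉ [0.4, 1.4) ⇒ out
candidate 7: (m,n)=(-2,-6) → π∥ = -2-6·β ≈ -16.485281, π⊥ = -2-6·β' ≈ 0.485281 ∈ [0.4, 1.4) ⇒ IN Λ
candidate 8: (m,n)=(-2,-8) → π∥ = -2-8·β ≈ -21.313708, π⊥ = -2-8·β' ≈ 1.313708 ∈ [0.4, 1.4) ⇒ IN Λ
candidate 9: (m,n)=(-3,-11) → π∥ = -3-11·β ≈ -29.556349, π⊥ = -3-11·β' ≈ 1.556349 ∉ [0.4, 1.4) ⇒ out

4, 7, 8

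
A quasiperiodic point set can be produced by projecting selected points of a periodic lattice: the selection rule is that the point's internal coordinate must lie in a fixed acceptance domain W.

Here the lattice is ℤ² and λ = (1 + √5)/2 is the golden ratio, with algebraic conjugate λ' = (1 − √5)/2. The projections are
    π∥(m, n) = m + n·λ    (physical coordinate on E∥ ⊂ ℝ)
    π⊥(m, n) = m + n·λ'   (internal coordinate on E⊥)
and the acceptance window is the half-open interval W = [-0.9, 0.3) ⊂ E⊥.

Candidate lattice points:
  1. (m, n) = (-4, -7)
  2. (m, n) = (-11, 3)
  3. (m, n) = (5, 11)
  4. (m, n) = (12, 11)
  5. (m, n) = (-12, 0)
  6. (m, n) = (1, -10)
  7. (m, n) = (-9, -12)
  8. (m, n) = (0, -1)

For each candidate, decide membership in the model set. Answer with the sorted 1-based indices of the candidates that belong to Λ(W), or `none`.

Numerically λ ≈ 1.618034 and λ' = −1/λ ≈ -0.618034.
#1 (-4,-7): internal coord -4 + (-7)·λ' = +0.326238; +0.326238 ∉ [-0.9, 0.3) → out
#2 (-11,3): internal coord -11 + (3)·λ' = -12.854102; -12.854102 ∉ [-0.9, 0.3) → out
#3 (5,11): internal coord 5 + (11)·λ' = -1.798374; -1.798374 ∉ [-0.9, 0.3) → out
#4 (12,11): internal coord 12 + (11)·λ' = +5.201626; +5.201626 ∉ [-0.9, 0.3) → out
#5 (-12,0): internal coord -12 + (0)·λ' = -12.000000; -12.000000 ∉ [-0.9, 0.3) → out
#6 (1,-10): internal coord 1 + (-10)·λ' = +7.180340; +7.180340 ∉ [-0.9, 0.3) → out
#7 (-9,-12): internal coord -9 + (-12)·λ' = -1.583592; -1.583592 ∉ [-0.9, 0.3) → out
#8 (0,-1): internal coord 0 + (-1)·λ' = +0.618034; +0.618034 ∉ [-0.9, 0.3) → out

none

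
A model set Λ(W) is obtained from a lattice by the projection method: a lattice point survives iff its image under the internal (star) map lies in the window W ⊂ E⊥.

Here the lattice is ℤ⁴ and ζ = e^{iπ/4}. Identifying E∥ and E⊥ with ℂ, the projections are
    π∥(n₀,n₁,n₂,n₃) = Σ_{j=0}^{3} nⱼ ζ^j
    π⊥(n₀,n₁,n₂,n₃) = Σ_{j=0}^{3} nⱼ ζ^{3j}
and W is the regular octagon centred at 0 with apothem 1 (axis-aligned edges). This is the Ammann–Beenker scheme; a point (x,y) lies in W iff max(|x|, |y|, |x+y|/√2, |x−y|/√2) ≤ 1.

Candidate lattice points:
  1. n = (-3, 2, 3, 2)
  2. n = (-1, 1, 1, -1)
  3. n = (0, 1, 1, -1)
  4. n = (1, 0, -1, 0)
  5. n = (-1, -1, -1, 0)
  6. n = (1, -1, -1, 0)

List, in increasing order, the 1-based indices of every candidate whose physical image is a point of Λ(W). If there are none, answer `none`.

Internal map: ζ^{3j} for j=0..3 gives (1,0), (−√2/2,√2/2), (0,−1), (√2/2,√2/2).
candidate 1: n = (-3, 2, 3, 2) → π⊥ ≈ (-3.000000, -0.171573); max(|x|,|y|,|x±y|/√2) = 3.000000 > 1 ⇒ ∉ W
candidate 2: n = (-1, 1, 1, -1) → π⊥ ≈ (-2.414214, -1.000000); max(|x|,|y|,|x±y|/√2) = 2.414214 > 1 ⇒ ∉ W
candidate 3: n = (0, 1, 1, -1) → π⊥ ≈ (-1.414214, -1.000000); max(|x|,|y|,|x±y|/√2) = 1.707107 > 1 ⇒ ∉ W
candidate 4: n = (1, 0, -1, 0) → π⊥ ≈ (+1.000000, +1.000000); max(|x|,|y|,|x±y|/√2) = 1.414214 > 1 ⇒ ∉ W
candidate 5: n = (-1, -1, -1, 0) → π⊥ ≈ (-0.292893, +0.292893); max(|x|,|y|,|x±y|/√2) = 0.414214 ≤ 1 ⇒ ∈ W
candidate 6: n = (1, -1, -1, 0) → π⊥ ≈ (+1.707107, +0.292893); max(|x|,|y|,|x±y|/√2) = 1.707107 > 1 ⇒ ∉ W

5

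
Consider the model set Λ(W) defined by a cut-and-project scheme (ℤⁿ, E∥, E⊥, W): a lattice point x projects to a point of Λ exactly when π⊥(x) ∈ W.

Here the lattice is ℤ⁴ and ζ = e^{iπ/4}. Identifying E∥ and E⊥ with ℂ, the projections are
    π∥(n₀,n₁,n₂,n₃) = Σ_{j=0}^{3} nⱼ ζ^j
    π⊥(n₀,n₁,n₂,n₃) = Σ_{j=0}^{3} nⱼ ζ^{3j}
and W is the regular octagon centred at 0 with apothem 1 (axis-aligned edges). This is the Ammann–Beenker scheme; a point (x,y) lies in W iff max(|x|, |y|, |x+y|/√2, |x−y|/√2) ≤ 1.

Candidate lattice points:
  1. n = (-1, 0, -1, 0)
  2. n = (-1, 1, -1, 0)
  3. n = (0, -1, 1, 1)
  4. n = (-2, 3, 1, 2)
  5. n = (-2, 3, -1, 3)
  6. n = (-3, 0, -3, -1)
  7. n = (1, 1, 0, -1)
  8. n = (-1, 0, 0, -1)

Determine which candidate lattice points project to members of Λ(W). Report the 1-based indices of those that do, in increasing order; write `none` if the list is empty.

7

π⊥(n) = n₀ + n₁ζ³ + n₂ζ⁶ + n₃ζ⁹ where ζ = e^{iπ/4}.
#1 (-1, 0, -1, 0): internal (-1.00000, 1.00000); octagon support 1.41421 vs apothem 1 → ∉ W
#2 (-1, 1, -1, 0): internal (-1.70711, 1.70711); octagon support 2.41421 vs apothem 1 → ∉ W
#3 (0, -1, 1, 1): internal (1.41421, -1.00000); octagon support 1.70711 vs apothem 1 → ∉ W
#4 (-2, 3, 1, 2): internal (-2.70711, 2.53553); octagon support 3.70711 vs apothem 1 → ∉ W
#5 (-2, 3, -1, 3): internal (-2.00000, 5.24264); octagon support 5.24264 vs apothem 1 → ∉ W
#6 (-3, 0, -3, -1): internal (-3.70711, 2.29289); octagon support 4.24264 vs apothem 1 → ∉ W
#7 (1, 1, 0, -1): internal (-0.41421, 0.00000); octagon support 0.41421 vs apothem 1 → ∈ W
#8 (-1, 0, 0, -1): internal (-1.70711, -0.70711); octagon support 1.70711 vs apothem 1 → ∉ W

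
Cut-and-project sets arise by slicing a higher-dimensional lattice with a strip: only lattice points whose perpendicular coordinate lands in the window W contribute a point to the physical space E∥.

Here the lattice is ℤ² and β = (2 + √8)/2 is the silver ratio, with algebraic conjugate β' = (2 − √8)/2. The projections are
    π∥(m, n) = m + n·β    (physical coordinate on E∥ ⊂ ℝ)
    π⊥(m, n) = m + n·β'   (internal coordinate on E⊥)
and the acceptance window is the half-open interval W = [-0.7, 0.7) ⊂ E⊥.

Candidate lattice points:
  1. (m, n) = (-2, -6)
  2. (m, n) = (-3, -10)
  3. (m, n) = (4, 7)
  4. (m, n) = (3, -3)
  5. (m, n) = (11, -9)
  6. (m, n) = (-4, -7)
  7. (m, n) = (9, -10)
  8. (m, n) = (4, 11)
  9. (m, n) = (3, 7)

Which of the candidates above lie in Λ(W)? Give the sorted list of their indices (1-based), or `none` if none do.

1, 8, 9

β' = (2−√8)/2 ≈ -0.4142.
candidate 1: (m,n)=(-2,-6) → π∥ = -2-6·β ≈ -16.4853, π⊥ = -2-6·β' ≈ 0.4853 ∈ [-0.7, 0.7) ⇒ IN Λ
candidate 2: (m,n)=(-3,-10) → π∥ = -3-10·β ≈ -27.1421, π⊥ = -3-10·β' ≈ 1.1421 ∉ [-0.7, 0.7) ⇒ out
candidate 3: (m,n)=(4,7) → π∥ = 4+7·β ≈ 20.8995, π⊥ = 4+7·β' ≈ 1.1005 ∉ [-0.7, 0.7) ⇒ out
candidate 4: (m,n)=(3,-3) → π∥ = 3-3·β ≈ -4.2426, π⊥ = 3-3·β' ≈ 4.2426 ∉ [-0.7, 0.7) ⇒ out
candidate 5: (m,n)=(11,-9) → π∥ = 11-9·β ≈ -10.7279, π⊥ = 11-9·β' ≈ 14.7279 ∉ [-0.7, 0.7) ⇒ out
candidate 6: (m,n)=(-4,-7) → π∥ = -4-7·β ≈ -20.8995, π⊥ = -4-7·β' ≈ -1.1005 ∉ [-0.7, 0.7) ⇒ out
candidate 7: (m,n)=(9,-10) → π∥ = 9-10·β ≈ -15.1421, π⊥ = 9-10·β' ≈ 13.1421 ∉ [-0.7, 0.7) ⇒ out
candidate 8: (m,n)=(4,11) → π∥ = 4+11·β ≈ 30.5563, π⊥ = 4+11·β' ≈ -0.5563 ∈ [-0.7, 0.7) ⇒ IN Λ
candidate 9: (m,n)=(3,7) → π∥ = 3+7·β ≈ 19.8995, π⊥ = 3+7·β' ≈ 0.1005 ∈ [-0.7, 0.7) ⇒ IN Λ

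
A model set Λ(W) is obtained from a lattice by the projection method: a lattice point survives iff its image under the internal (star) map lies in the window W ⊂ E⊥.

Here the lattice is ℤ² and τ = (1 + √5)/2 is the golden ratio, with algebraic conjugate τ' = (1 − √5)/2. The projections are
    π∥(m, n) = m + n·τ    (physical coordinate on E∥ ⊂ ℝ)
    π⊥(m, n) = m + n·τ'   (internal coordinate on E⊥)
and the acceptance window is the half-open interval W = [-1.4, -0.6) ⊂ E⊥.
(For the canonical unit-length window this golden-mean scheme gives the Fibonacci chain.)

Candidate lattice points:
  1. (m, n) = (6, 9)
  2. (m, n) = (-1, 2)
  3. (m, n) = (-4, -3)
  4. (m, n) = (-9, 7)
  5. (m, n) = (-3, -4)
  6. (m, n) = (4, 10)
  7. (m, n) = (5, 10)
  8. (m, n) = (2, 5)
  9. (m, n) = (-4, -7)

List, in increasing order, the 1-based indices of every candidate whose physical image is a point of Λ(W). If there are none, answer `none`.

Numerically τ ≈ 1.61803 and τ' = −1/τ ≈ -0.61803.
candidate 1: (m,n)=(6,9) → π∥ = 6+9·τ ≈ 20.56231, π⊥ = 6+9·τ' ≈ 0.43769 ∉ [-1.4, -0.6) ⇒ out
candidate 2: (m,n)=(-1,2) → π∥ = -1+2·τ ≈ 2.23607, π⊥ = -1+2·τ' ≈ -2.23607 ∉ [-1.4, -0.6) ⇒ out
candidate 3: (m,n)=(-4,-3) → π∥ = -4-3·τ ≈ -8.85410, π⊥ = -4-3·τ' ≈ -2.14590 ∉ [-1.4, -0.6) ⇒ out
candidate 4: (m,n)=(-9,7) → π∥ = -9+7·τ ≈ 2.32624, π⊥ = -9+7·τ' ≈ -13.32624 ∉ [-1.4, -0.6) ⇒ out
candidate 5: (m,n)=(-3,-4) → π∥ = -3-4·τ ≈ -9.47214, π⊥ = -3-4·τ' ≈ -0.52786 ∉ [-1.4, -0.6) ⇒ out
candidate 6: (m,n)=(4,10) → π∥ = 4+10·τ ≈ 20.18034, π⊥ = 4+10·τ' ≈ -2.18034 ∉ [-1.4, -0.6) ⇒ out
candidate 7: (m,n)=(5,10) → π∥ = 5+10·τ ≈ 21.18034, π⊥ = 5+10·τ' ≈ -1.18034 ∈ [-1.4, -0.6) ⇒ IN Λ
candidate 8: (m,n)=(2,5) → π∥ = 2+5·τ ≈ 10.09017, π⊥ = 2+5·τ' ≈ -1.09017 ∈ [-1.4, -0.6) ⇒ IN Λ
candidate 9: (m,n)=(-4,-7) → π∥ = -4-7·τ ≈ -15.32624, π⊥ = -4-7·τ' ≈ 0.32624 ∉ [-1.4, -0.6) ⇒ out

7, 8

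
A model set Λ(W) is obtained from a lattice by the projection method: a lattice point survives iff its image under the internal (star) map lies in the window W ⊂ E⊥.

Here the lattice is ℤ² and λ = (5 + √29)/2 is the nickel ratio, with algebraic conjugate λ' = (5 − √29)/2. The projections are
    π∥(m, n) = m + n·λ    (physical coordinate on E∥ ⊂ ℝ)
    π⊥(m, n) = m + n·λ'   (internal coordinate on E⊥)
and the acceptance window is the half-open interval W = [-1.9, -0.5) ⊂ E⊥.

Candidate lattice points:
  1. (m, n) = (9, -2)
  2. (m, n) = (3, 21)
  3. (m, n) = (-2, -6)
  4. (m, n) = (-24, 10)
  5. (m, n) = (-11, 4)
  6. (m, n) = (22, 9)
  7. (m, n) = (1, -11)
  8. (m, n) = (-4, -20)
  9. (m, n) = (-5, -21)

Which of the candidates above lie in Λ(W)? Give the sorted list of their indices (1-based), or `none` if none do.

2, 3, 9

Compute λ' = (5−√29)/2 = -0.192582, so π⊥(m,n) = m -0.192582·n.
[1] lift (9,-2): star map gives 9.385165; window check -1.9 ≤ 9.385165 < -0.5 is false → out
[2] lift (3,21): star map gives -1.044230; window check -1.9 ≤ -1.044230 < -0.5 is true → IN Λ
[3] lift (-2,-6): star map gives -0.844506; window check -1.9 ≤ -0.844506 < -0.5 is true → IN Λ
[4] lift (-24,10): star map gives -25.925824; window check -1.9 ≤ -25.925824 < -0.5 is false → out
[5] lift (-11,4): star map gives -11.770330; window check -1.9 ≤ -11.770330 < -0.5 is false → out
[6] lift (22,9): star map gives 20.266758; window check -1.9 ≤ 20.266758 < -0.5 is false → out
[7] lift (1,-11): star map gives 3.118406; window check -1.9 ≤ 3.118406 < -0.5 is false → out
[8] lift (-4,-20): star map gives -0.148352; window check -1.9 ≤ -0.148352 < -0.5 is false → out
[9] lift (-5,-21): star map gives -0.955770; window check -1.9 ≤ -0.955770 < -0.5 is true → IN Λ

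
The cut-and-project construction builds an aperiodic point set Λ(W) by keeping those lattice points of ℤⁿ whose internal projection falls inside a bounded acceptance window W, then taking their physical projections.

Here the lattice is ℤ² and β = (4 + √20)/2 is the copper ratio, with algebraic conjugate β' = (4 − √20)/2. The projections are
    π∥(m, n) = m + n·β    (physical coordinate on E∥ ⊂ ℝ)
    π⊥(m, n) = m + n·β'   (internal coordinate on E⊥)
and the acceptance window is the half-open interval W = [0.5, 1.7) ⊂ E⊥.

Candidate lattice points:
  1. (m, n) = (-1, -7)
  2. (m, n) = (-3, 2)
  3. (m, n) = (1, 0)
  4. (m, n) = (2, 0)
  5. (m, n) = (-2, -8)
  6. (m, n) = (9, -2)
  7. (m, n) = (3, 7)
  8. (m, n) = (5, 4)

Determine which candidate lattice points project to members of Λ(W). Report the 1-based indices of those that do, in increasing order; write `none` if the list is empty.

1, 3, 7

Numerically β ≈ 4.2361 and β' = −1/β ≈ -0.2361.
#1 (-1,-7): internal coord -1 + (-7)·β' = +0.6525; +0.6525 ∈ [0.5, 1.7) → IN Λ
#2 (-3,2): internal coord -3 + (2)·β' = -3.4721; -3.4721 ∉ [0.5, 1.7) → out
#3 (1,0): internal coord 1 + (0)·β' = +1.0000; +1.0000 ∈ [0.5, 1.7) → IN Λ
#4 (2,0): internal coord 2 + (0)·β' = +2.0000; +2.0000 ∉ [0.5, 1.7) → out
#5 (-2,-8): internal coord -2 + (-8)·β' = -0.1115; -0.1115 ∉ [0.5, 1.7) → out
#6 (9,-2): internal coord 9 + (-2)·β' = +9.4721; +9.4721 ∉ [0.5, 1.7) → out
#7 (3,7): internal coord 3 + (7)·β' = +1.3475; +1.3475 ∈ [0.5, 1.7) → IN Λ
#8 (5,4): internal coord 5 + (4)·β' = +4.0557; +4.0557 ∉ [0.5, 1.7) → out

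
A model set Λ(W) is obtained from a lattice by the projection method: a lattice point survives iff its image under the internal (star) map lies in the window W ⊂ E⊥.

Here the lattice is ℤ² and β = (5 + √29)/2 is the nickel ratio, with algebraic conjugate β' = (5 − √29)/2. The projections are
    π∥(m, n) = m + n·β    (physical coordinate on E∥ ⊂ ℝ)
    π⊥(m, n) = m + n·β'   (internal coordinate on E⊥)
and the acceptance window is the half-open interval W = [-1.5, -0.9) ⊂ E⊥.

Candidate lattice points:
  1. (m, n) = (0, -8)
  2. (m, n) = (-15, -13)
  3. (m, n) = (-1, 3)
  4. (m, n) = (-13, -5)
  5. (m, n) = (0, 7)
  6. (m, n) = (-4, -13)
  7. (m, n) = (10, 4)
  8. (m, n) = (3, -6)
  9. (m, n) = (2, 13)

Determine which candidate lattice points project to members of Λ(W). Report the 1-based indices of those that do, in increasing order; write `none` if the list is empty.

Compute β' = (5−√29)/2 = -0.1926, so π⊥(m,n) = m -0.1926·n.
[1] lift (0,-8): star map gives 1.5407; window check -1.5 ≤ 1.5407 < -0.9 is false → out
[2] lift (-15,-13): star map gives -12.4964; window check -1.5 ≤ -12.4964 < -0.9 is false → out
[3] lift (-1,3): star map gives -1.5777; window check -1.5 ≤ -1.5777 < -0.9 is false → out
[4] lift (-13,-5): star map gives -12.0371; window check -1.5 ≤ -12.0371 < -0.9 is false → out
[5] lift (0,7): star map gives -1.3481; window check -1.5 ≤ -1.3481 < -0.9 is true → IN Λ
[6] lift (-4,-13): star map gives -1.4964; window check -1.5 ≤ -1.4964 < -0.9 is true → IN Λ
[7] lift (10,4): star map gives 9.2297; window check -1.5 ≤ 9.2297 < -0.9 is false → out
[8] lift (3,-6): star map gives 4.1555; window check -1.5 ≤ 4.1555 < -0.9 is false → out
[9] lift (2,13): star map gives -0.5036; window check -1.5 ≤ -0.5036 < -0.9 is false → out

5, 6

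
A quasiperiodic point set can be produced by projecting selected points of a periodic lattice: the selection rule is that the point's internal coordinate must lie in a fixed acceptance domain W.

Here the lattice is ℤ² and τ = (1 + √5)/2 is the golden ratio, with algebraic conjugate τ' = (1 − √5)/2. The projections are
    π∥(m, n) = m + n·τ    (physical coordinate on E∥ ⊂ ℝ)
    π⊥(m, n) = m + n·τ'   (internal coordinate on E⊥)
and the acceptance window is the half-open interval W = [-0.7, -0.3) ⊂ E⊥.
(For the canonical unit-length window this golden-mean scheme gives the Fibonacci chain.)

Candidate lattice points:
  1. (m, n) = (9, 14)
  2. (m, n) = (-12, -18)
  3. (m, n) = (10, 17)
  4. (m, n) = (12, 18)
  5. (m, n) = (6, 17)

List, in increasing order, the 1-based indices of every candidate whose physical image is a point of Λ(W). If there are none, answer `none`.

τ' = (1−√5)/2 ≈ -0.61803.
[1] lift (9,14): star map gives 0.34752; window check -0.7 ≤ 0.34752 < -0.3 is false → out
[2] lift (-12,-18): star map gives -0.87539; window check -0.7 ≤ -0.87539 < -0.3 is false → out
[3] lift (10,17): star map gives -0.50658; window check -0.7 ≤ -0.50658 < -0.3 is true → IN Λ
[4] lift (12,18): star map gives 0.87539; window check -0.7 ≤ 0.87539 < -0.3 is false → out
[5] lift (6,17): star map gives -4.50658; window check -0.7 ≤ -4.50658 < -0.3 is false → out

3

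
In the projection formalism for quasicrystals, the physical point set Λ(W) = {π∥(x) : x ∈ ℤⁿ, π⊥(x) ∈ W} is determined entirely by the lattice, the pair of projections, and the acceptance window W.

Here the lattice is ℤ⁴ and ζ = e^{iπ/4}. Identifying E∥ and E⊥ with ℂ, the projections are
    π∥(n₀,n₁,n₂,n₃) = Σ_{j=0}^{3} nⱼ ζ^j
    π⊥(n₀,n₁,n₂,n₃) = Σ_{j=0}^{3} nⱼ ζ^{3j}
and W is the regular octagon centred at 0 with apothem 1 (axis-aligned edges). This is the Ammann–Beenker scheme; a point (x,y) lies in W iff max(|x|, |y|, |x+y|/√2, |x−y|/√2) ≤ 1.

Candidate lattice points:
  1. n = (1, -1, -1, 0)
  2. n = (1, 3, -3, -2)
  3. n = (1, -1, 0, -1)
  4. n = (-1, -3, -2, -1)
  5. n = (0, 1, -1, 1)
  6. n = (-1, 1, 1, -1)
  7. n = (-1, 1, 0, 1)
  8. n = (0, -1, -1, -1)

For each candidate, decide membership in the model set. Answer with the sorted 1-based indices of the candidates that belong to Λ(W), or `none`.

With ζ = e^{iπ/4} the internal vectors are ζ^0,ζ^3,ζ^6,ζ^9.
#1 (1, -1, -1, 0): internal (1.7071, 0.2929); octagon support 1.7071 vs apothem 1 → ∉ W
#2 (1, 3, -3, -2): internal (-2.5355, 3.7071); octagon support 4.4142 vs apothem 1 → ∉ W
#3 (1, -1, 0, -1): internal (1.0000, -1.4142); octagon support 1.7071 vs apothem 1 → ∉ W
#4 (-1, -3, -2, -1): internal (0.4142, -0.8284); octagon support 0.8787 vs apothem 1 → ∈ W
#5 (0, 1, -1, 1): internal (0.0000, 2.4142); octagon support 2.4142 vs apothem 1 → ∉ W
#6 (-1, 1, 1, -1): internal (-2.4142, -1.0000); octagon support 2.4142 vs apothem 1 → ∉ W
#7 (-1, 1, 0, 1): internal (-1.0000, 1.4142); octagon support 1.7071 vs apothem 1 → ∉ W
#8 (0, -1, -1, -1): internal (0.0000, -0.4142); octagon support 0.4142 vs apothem 1 → ∈ W

4, 8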